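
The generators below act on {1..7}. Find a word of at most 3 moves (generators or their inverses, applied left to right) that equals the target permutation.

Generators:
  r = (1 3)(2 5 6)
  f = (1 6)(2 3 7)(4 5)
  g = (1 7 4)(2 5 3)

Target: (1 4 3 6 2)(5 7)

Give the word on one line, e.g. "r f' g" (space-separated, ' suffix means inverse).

  after r: (1 3)(2 5 6)
  after f: (1 7 2 4 5)(3 6)
  after g: (1 4 3 6 2)(5 7)

r f g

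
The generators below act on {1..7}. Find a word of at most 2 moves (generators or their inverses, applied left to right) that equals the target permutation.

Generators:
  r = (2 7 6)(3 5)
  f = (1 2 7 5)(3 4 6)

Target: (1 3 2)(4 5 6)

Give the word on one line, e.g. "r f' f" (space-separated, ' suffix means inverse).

f' r

  after f': (1 5 7 2)(3 6 4)
  after r: (1 3 2)(4 5 6)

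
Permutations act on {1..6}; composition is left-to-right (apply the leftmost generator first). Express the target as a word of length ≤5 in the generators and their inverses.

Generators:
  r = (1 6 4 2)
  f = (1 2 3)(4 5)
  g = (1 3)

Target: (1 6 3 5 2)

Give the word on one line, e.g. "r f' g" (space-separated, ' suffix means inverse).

  after f: (1 2 3)(4 5)
  after r: (2 3 6 4 5)
  after r: (1 6 2 3 4 5)
  after f: (1 6 3 5 2)

f r r f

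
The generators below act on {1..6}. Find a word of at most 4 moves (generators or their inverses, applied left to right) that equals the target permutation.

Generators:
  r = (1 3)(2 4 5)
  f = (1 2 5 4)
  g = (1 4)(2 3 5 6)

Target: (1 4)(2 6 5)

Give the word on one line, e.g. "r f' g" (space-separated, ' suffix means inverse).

r f' g r'

  after r: (1 3)(2 4 5)
  after f': (1 3 4 2 5)
  after g: (1 5 4 3)(2 6)
  after r': (1 4)(2 6 5)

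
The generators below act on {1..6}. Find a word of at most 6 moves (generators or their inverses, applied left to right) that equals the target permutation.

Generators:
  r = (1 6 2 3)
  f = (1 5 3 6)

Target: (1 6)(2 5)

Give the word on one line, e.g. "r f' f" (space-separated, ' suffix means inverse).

  after r': (1 3 2 6)
  after f': (1 5)(2 3)
  after f': (2 5 6 3)
  after r: (1 6)(2 5)

r' f' f' r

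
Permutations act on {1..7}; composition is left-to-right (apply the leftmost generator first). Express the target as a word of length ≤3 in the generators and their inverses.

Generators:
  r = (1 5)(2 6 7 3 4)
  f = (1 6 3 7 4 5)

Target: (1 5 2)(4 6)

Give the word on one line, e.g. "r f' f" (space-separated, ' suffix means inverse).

  after f': (1 5 4 7 3 6)
  after r: (2 6 5)(3 7 4)
  after f': (1 5 2)(4 6)

f' r f'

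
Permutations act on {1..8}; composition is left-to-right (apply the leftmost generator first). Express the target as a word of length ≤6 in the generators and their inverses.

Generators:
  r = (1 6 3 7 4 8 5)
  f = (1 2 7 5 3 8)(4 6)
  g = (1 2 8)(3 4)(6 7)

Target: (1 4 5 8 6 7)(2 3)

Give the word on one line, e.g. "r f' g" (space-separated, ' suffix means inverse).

  after g': (1 8 2)(3 4)(6 7)
  after r: (1 5)(2 6 4 7 3 8)
  after f: (1 3)(2 4 5)(7 8)
  after g: (1 4 5 8 6 7)(2 3)

g' r f g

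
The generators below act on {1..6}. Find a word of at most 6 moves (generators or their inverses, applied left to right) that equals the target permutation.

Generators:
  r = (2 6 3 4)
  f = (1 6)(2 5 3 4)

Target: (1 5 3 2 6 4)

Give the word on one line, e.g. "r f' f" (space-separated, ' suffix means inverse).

f' r' f r' r'

  after f': (1 6)(2 4 3 5)
  after r': (1 2 3 5 4 6)
  after f: (1 5 2 4)
  after r': (1 5 4)(2 3 6)
  after r': (1 5 3 2 6 4)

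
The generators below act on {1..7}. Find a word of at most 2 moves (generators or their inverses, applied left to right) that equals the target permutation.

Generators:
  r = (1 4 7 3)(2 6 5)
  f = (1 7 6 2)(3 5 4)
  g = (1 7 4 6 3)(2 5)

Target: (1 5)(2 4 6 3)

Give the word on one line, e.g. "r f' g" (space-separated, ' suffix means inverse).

  after g': (1 3 6 4 7)(2 5)
  after f: (1 5)(2 4 6 3)

g' f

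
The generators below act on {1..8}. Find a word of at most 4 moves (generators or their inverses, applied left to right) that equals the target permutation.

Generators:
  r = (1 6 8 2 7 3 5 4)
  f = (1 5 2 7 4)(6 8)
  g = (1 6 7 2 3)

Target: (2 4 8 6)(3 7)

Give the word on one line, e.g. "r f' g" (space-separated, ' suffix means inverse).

f' g' r

  after f': (1 4 7 2 5)(6 8)
  after g': (1 4 6 8)(2 5 3)
  after r: (2 4 8 6)(3 7)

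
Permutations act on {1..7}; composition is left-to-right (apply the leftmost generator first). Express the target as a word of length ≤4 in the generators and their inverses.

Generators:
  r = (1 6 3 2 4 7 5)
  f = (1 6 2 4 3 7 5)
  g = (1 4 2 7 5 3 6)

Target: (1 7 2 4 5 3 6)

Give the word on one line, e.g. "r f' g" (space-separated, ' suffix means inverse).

f r' r' f'

  after f: (1 6 2 4 3 7 5)
  after r': (3 4 6)
  after r': (1 5 7 4)(2 3)
  after f': (1 7 2 4 5 3 6)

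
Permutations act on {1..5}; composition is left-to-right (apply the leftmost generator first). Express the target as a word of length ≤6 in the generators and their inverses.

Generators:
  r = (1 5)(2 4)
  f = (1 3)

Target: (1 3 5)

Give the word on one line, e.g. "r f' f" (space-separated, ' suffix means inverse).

r' f' r' f'

  after r': (1 5)(2 4)
  after f': (1 5 3)(2 4)
  after r': (3 5)
  after f': (1 3 5)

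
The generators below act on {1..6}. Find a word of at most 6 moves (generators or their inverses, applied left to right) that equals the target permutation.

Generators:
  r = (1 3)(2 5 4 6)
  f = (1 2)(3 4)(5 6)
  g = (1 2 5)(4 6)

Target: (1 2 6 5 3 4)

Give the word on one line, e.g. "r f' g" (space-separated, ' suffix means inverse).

  after r': (1 3)(2 6 4 5)
  after f': (1 4 6 3 2 5)
  after g: (1 6 3 5 2)
  after f: (1 5)(3 6 4)
  after r': (1 2 6 5 3 4)

r' f' g f r'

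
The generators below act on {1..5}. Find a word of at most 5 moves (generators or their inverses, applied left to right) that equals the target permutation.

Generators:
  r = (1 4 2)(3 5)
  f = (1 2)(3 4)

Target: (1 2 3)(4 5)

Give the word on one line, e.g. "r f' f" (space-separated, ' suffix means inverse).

  after f: (1 2)(3 4)
  after r: (2 4 5 3)
  after f: (1 2 3)(4 5)

f r f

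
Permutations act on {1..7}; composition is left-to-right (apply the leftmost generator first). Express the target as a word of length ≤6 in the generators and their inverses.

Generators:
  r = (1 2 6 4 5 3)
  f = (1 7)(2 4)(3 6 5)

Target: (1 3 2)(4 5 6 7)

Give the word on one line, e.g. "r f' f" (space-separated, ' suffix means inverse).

  after r: (1 2 6 4 5 3)
  after f': (1 4 6 2 3 7)
  after r': (1 6)(2 5 4)(3 7)
  after f: (1 5 2 3)(6 7)
  after r: (1 3 2)(4 5 6 7)

r f' r' f r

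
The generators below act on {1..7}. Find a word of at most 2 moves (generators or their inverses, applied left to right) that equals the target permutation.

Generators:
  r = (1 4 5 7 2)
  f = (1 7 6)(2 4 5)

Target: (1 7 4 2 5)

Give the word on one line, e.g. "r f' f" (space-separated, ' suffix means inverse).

r' r'

  after r': (1 2 7 5 4)
  after r': (1 7 4 2 5)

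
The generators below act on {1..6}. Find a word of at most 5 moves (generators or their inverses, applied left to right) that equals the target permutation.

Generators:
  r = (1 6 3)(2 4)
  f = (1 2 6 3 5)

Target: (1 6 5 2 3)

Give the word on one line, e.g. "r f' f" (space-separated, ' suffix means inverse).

  after f': (1 5 3 6 2)
  after f': (1 3 2 5 6)
  after f': (1 6 5 2 3)

f' f' f'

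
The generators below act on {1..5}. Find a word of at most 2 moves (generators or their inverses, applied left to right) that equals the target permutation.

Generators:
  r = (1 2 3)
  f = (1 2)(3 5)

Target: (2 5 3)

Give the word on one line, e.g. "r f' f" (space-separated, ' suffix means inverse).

r f

  after r: (1 2 3)
  after f: (2 5 3)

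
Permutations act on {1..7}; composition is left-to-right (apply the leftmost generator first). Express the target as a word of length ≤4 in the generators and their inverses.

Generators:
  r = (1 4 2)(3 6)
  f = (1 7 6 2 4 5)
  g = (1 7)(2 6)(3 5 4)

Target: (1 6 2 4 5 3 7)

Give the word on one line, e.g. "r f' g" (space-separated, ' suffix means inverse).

r' g g f'

  after r': (1 2 4)(3 6)
  after g: (1 6 5 4 7)(2 3)
  after g: (1 2 5 3 6 4)
  after f': (1 6 2 4 5 3 7)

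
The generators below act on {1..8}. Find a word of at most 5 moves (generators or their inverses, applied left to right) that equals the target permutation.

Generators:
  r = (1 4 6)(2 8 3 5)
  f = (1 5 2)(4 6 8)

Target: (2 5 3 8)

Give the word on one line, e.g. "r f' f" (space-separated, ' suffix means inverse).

r r r

  after r: (1 4 6)(2 8 3 5)
  after r: (1 6 4)(2 3)(5 8)
  after r: (2 5 3 8)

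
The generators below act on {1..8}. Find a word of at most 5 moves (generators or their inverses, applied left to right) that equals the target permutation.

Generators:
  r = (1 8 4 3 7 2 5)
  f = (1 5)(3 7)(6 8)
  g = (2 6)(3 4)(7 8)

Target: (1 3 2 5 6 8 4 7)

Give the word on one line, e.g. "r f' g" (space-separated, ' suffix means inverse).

  after r: (1 8 4 3 7 2 5)
  after g: (1 7 6 2 5)(3 8)
  after f': (1 3 6 2)(7 8)
  after r': (1 4 8 3 6 7)(2 5)
  after g': (1 3 2 5 6 8 4 7)

r g f' r' g'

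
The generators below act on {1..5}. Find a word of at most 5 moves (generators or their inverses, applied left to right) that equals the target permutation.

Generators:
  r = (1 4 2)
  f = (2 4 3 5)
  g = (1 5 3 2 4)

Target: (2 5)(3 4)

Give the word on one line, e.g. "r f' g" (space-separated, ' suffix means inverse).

  after f': (2 5 3 4)
  after g: (1 5 2 3)
  after f: (1 2 5 4 3)
  after r: (2 5)(3 4)

f' g f r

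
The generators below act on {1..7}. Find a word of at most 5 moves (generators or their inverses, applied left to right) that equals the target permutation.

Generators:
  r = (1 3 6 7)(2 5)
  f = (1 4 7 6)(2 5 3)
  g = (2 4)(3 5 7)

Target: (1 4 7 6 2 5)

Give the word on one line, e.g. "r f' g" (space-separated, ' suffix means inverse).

  after r': (1 7 6 3)(2 5)
  after f': (1 4)(3 6 5)
  after r': (1 4 7 6 2 5)

r' f' r'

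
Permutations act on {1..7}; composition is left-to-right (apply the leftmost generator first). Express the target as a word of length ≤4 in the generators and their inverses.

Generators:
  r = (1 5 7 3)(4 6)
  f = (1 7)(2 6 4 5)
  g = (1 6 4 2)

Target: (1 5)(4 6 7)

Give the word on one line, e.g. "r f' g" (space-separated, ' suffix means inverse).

g' f' g g

  after g': (1 2 4 6)
  after f': (1 5 4 2 6 7)
  after g: (1 5 2 4)(6 7)
  after g: (1 5)(4 6 7)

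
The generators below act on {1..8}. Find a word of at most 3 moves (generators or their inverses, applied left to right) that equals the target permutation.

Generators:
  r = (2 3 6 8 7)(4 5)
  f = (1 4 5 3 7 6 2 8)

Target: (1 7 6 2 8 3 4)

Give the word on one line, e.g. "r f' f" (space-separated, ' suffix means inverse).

f' r

  after f': (1 8 2 6 7 3 5 4)
  after r: (1 7 6 2 8 3 4)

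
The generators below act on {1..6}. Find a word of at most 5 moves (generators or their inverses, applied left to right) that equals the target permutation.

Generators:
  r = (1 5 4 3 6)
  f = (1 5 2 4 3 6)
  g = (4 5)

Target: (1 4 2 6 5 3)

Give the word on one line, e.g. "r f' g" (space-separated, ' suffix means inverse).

  after r: (1 5 4 3 6)
  after f': (2 5)
  after g: (2 4 5)
  after f: (1 5 4 2 3 6)
  after r: (1 4 2 6 5 3)

r f' g f r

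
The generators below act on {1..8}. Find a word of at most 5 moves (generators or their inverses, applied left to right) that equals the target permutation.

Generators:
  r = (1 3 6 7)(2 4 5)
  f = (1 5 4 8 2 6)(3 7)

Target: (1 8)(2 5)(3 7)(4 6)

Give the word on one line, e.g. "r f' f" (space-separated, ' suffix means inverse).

f' f' f'

  after f': (1 6 2 8 4 5)(3 7)
  after f': (1 2 4)(5 6 8)
  after f': (1 8)(2 5)(3 7)(4 6)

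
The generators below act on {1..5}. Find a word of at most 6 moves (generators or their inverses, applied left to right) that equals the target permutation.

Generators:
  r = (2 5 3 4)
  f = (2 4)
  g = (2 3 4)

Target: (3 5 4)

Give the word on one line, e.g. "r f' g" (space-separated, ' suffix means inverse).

  after r': (2 4 3 5)
  after f': (3 5 4)
  after g': (2 4)(3 5)
  after g': (2 3 5)
  after g': (3 5 4)

r' f' g' g' g'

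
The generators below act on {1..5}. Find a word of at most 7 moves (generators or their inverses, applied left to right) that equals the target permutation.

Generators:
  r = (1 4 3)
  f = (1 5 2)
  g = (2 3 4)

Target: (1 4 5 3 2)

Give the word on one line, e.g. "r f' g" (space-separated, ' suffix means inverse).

f g r' f' r

  after f: (1 5 2)
  after g: (1 5 3 4 2)
  after r': (1 5 4 2 3)
  after f': (2 3)(4 5)
  after r: (1 4 5 3 2)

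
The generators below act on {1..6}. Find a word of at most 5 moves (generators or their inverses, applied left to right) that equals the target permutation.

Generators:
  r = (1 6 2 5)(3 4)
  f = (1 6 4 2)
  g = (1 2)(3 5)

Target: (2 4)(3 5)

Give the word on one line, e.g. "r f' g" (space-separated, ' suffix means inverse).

f' f' f' g' f'

  after f': (1 2 4 6)
  after f': (1 4)(2 6)
  after f': (1 6 4 2)
  after g': (1 6 4)(3 5)
  after f': (2 4)(3 5)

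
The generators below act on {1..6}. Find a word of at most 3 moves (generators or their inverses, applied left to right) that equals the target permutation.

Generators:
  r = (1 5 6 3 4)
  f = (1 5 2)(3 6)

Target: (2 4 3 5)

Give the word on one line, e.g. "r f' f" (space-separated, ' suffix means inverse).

  after f: (1 5 2)(3 6)
  after r': (2 4 3 5)

f r'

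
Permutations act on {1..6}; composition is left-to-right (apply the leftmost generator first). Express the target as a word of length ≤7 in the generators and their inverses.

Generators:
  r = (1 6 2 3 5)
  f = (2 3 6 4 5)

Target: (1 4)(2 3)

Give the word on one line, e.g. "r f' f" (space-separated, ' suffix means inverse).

  after r: (1 6 2 3 5)
  after f': (1 3 4 6 5)
  after r: (1 5 6)(2 3 4)
  after f': (1 4 5 3 6)
  after r: (1 4)(2 3)

r f' r f' r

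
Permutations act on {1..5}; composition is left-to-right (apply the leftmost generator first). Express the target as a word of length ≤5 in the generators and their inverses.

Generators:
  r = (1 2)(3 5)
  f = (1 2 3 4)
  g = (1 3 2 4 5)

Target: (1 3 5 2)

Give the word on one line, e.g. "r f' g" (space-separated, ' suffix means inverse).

f r' g

  after f: (1 2 3 4)
  after r': (2 5 3 4)
  after g: (1 3 5 2)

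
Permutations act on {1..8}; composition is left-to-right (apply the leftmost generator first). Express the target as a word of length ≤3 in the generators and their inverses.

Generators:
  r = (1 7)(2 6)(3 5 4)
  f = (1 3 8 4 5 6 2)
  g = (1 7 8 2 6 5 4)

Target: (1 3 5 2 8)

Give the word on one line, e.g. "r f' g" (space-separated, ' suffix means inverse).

g' r

  after g': (1 4 5 6 2 8 7)
  after r: (1 3 5 2 8)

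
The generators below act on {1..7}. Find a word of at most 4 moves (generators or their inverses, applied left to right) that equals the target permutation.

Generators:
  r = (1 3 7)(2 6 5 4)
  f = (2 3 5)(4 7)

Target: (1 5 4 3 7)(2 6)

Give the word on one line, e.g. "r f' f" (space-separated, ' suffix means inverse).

r f' f'

  after r: (1 3 7)(2 6 5 4)
  after f': (1 2 6 3 4 5 7)
  after f': (1 5 4 3 7)(2 6)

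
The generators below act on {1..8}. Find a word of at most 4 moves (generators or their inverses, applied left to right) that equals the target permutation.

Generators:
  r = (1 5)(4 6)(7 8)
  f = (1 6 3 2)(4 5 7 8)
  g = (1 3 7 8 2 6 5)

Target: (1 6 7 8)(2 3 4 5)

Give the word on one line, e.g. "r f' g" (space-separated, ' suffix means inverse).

  after r': (1 5)(4 6)(7 8)
  after f': (1 4)(2 3 6 8 5)
  after r: (1 6 7 8)(2 3 4 5)

r' f' r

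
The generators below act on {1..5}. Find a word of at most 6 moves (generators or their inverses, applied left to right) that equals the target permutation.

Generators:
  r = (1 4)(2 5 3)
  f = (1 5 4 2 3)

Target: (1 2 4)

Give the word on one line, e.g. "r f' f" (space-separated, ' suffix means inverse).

f r' r' f'

  after f: (1 5 4 2 3)
  after r': (1 2 5)(3 4)
  after r': (1 3)(4 5)
  after f': (1 2 4)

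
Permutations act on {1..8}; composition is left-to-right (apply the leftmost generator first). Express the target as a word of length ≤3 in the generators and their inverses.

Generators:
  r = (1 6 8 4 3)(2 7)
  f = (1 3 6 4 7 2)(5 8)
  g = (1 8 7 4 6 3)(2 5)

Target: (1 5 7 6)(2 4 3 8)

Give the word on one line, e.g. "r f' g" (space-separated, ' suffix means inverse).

  after f': (1 2 7 4 6 3)(5 8)
  after g: (1 5 7 6)(2 4 3 8)

f' g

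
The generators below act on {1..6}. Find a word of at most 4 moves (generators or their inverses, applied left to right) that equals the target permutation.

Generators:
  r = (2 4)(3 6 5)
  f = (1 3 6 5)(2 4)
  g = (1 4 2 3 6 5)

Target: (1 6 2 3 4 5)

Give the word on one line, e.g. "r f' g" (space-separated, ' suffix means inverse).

  after g': (1 5 6 3 2 4)
  after g': (1 6 2)(3 4 5)
  after r': (1 3 2)(4 6)
  after f: (1 6 2 3 4 5)

g' g' r' f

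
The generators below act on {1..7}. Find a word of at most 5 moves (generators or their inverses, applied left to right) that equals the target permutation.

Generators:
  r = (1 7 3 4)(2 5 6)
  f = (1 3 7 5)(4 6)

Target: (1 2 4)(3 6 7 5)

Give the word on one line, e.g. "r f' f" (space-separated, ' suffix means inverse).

  after f': (1 5 7 3)(4 6)
  after r': (1 2 6 3 4 5)
  after f: (1 2 4)(3 6 7 5)

f' r' f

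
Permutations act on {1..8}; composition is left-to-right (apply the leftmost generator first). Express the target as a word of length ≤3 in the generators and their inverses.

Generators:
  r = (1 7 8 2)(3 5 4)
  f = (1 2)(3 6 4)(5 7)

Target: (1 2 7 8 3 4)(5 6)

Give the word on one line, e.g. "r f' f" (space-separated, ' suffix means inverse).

r' f r'

  after r': (1 2 8 7)(3 4 5)
  after f: (2 8 5 6 4 7)
  after r': (1 2 7 8 3 4)(5 6)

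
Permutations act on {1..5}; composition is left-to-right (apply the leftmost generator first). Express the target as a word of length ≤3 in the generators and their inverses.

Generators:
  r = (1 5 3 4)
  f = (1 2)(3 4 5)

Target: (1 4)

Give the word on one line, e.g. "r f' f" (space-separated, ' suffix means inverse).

  after f': (1 2)(3 5 4)
  after f': (3 4 5)
  after r': (1 4)

f' f' r'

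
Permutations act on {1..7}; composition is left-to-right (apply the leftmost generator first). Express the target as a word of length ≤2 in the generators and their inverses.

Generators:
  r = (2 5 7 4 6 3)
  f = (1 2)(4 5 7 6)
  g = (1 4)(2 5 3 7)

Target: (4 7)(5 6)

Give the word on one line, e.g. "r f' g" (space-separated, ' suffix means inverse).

  after f': (1 2)(4 6 7 5)
  after f': (4 7)(5 6)

f' f'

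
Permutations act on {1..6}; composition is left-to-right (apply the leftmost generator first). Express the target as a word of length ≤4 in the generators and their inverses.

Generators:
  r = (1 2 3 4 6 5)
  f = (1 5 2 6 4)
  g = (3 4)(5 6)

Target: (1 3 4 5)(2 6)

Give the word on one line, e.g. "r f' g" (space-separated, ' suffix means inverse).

f' g

  after f': (1 4 6 2 5)
  after g: (1 3 4 5)(2 6)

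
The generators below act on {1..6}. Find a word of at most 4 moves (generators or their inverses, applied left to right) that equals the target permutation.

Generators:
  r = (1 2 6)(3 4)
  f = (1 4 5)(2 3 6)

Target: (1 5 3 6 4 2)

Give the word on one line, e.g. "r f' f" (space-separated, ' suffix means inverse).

f' r

  after f': (1 5 4)(2 6 3)
  after r: (1 5 3 6 4 2)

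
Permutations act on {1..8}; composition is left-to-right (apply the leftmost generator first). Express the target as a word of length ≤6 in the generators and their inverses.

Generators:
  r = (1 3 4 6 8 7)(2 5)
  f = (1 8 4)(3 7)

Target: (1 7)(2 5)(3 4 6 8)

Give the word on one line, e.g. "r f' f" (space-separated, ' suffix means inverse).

  after r: (1 3 4 6 8 7)(2 5)
  after f: (1 7 8 3)(2 5)(4 6)
  after f: (1 3 8 7 4 6)(2 5)
  after f: (1 7)(2 5)(3 4 6 8)

r f f f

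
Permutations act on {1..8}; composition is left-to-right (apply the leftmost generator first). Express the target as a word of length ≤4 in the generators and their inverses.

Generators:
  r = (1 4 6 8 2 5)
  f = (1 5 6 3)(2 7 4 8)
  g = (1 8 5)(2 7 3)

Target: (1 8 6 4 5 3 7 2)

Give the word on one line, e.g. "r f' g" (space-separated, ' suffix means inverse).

r' g'

  after r': (1 5 2 8 6 4)
  after g': (1 8 6 4 5 3 7 2)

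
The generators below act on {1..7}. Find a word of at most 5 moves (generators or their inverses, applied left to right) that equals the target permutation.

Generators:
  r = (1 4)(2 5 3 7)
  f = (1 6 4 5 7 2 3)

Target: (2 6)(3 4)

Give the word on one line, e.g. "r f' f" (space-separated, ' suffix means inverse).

  after r': (1 4)(2 7 3 5)
  after r': (2 3)(5 7)
  after f: (1 6 4 5 2)
  after f: (1 4 7 2 6 5 3)
  after r': (2 6)(3 4)

r' r' f f r'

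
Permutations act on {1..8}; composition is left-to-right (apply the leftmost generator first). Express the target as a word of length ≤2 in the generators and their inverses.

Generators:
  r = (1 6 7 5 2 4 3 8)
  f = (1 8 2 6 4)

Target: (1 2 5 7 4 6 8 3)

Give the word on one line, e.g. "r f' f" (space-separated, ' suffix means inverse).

r' f

  after r': (1 8 3 4 2 5 7 6)
  after f: (1 2 5 7 4 6 8 3)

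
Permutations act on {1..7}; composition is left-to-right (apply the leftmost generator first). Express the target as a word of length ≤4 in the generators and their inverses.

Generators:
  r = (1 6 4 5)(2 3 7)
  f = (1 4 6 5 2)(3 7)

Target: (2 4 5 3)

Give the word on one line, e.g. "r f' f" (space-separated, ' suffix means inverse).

f r' r'

  after f: (1 4 6 5 2)(3 7)
  after r': (1 6 4)(2 5 7)
  after r': (2 4 5 3)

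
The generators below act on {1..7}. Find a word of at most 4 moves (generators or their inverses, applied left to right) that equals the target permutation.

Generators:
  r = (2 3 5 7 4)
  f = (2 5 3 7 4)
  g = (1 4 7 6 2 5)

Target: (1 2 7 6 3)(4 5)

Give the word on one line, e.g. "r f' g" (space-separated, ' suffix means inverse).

f r g' f'

  after f: (2 5 3 7 4)
  after r: (2 7)(3 4)
  after g': (1 5 2 4 3)(6 7)
  after f': (1 2 7 6 3)(4 5)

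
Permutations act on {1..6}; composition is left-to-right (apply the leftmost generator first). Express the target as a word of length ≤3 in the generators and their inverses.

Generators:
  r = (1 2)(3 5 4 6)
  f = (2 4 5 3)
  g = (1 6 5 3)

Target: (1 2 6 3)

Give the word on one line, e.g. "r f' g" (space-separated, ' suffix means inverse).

f r

  after f: (2 4 5 3)
  after r: (1 2 6 3)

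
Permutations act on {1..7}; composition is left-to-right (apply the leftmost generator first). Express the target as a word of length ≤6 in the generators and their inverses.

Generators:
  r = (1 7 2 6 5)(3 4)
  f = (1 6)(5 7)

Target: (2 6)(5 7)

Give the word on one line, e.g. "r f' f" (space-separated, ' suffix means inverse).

  after f': (1 6)(5 7)
  after r': (1 2 7 6 5)(3 4)
  after f': (1 2 5 6 7)(3 4)
  after r: (1 6 2)
  after f': (2 6)(5 7)

f' r' f' r f'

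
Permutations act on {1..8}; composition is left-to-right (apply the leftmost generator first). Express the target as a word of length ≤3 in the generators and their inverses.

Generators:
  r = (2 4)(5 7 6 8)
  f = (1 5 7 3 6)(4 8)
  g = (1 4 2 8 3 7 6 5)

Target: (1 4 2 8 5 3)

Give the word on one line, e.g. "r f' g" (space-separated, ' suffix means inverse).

g f' f'

  after g: (1 4 2 8 3 7 6 5)
  after f': (1 8 7 3 5 6)(2 4)
  after f': (1 4 2 8 5 3)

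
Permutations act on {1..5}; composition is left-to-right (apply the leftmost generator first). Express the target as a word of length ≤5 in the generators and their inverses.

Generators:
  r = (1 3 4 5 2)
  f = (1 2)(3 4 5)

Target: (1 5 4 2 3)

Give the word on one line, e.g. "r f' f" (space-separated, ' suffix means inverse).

  after f: (1 2)(3 4 5)
  after r: (2 3 5 4)
  after f: (1 2 4)
  after r': (1 5 4 2 3)

f r f r'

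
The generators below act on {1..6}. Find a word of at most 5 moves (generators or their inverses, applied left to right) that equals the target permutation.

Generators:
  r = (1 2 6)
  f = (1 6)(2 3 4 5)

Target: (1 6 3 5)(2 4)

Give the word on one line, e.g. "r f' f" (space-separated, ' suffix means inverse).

  after f: (1 6)(2 3 4 5)
  after r: (2 3 4 5 6)
  after f: (1 6 3 5)(2 4)

f r f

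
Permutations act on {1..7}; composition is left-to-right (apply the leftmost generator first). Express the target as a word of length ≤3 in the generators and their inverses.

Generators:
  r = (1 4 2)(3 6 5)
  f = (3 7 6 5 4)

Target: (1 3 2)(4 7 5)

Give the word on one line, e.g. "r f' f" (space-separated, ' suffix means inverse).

f' r f

  after f': (3 4 5 6 7)
  after r: (1 4 3 2)(6 7)
  after f: (1 3 2)(4 7 5)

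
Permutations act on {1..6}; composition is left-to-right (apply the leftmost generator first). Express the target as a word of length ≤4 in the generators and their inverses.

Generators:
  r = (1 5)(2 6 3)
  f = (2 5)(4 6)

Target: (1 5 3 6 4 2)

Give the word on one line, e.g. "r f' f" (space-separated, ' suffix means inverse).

f' r'

  after f': (2 5)(4 6)
  after r': (1 5 3 6 4 2)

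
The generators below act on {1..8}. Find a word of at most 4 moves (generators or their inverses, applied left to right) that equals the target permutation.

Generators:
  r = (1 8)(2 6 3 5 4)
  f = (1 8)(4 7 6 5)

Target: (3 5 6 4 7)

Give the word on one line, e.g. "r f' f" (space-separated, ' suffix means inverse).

r' f' f' r'

  after r': (1 8)(2 4 5 3 6)
  after f': (2 5 3 7 4 6)
  after f': (1 8)(2 6)(3 4 7 5)
  after r': (3 5 6 4 7)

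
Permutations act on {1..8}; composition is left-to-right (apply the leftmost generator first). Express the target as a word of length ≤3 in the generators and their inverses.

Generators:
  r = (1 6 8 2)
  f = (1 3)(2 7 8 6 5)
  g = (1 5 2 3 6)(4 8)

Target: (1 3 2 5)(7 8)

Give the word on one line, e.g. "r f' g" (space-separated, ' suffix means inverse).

  after f': (1 3)(2 5 6 8 7)
  after r': (1 3 2 5)(7 8)

f' r'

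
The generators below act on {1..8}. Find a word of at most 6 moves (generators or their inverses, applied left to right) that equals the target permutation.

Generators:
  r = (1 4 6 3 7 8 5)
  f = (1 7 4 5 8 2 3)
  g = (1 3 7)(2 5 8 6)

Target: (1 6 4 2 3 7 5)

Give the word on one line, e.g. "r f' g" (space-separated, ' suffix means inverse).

  after g: (1 3 7)(2 5 8 6)
  after r: (1 7 4 6 2)(3 8)
  after f': (2 3 5 4 6 8)
  after g: (1 3 8 5 4 2 7)
  after r': (1 6 4 2 3 7 5)

g r f' g r'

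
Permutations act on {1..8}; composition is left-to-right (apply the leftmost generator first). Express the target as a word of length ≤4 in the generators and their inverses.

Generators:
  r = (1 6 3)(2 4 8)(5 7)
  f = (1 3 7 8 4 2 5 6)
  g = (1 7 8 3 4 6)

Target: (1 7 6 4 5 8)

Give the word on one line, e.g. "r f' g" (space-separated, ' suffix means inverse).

f' f' r

  after f': (1 6 5 2 4 8 7 3)
  after f': (1 5 4 7)(2 8 3 6)
  after r: (1 7 6 4 5 8)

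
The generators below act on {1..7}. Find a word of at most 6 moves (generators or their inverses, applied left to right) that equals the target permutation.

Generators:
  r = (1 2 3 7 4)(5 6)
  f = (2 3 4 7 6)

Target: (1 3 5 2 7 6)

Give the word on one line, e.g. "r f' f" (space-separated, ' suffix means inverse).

  after f': (2 6 7 4 3)
  after f': (2 7 3 6 4)
  after r: (1 2 4 3 5 6)
  after f: (1 3 5 2 7 6)

f' f' r f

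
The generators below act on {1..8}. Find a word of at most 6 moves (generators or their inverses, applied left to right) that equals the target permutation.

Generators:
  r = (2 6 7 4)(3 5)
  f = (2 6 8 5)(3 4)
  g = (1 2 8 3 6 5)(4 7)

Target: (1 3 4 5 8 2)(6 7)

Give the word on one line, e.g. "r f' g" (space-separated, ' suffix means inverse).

g' f' r f r

  after g': (1 5 6 3 8 2)(4 7)
  after f': (1 8 5 2)(3 6 4 7)
  after r: (1 8 3 7 5 6 2)
  after f: (1 5 8 4 3 7 2)
  after r: (1 3 4 5 8 2)(6 7)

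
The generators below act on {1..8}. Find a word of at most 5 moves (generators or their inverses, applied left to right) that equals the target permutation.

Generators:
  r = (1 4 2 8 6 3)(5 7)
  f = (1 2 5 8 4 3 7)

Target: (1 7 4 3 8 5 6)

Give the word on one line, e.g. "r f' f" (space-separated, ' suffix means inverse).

f' r r

  after f': (1 7 3 4 8 5 2)
  after r: (1 5 8 7)(2 4 6 3)
  after r: (1 7 4 3 8 5 6)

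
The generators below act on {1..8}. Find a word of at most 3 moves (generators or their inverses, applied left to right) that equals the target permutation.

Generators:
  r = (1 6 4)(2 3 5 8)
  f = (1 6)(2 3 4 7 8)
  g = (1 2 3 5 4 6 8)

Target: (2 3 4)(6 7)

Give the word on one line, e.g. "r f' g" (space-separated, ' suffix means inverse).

  after g: (1 2 3 5 4 6 8)
  after f': (1 8 6 7 4)(3 5)
  after g: (2 3 4)(6 7)

g f' g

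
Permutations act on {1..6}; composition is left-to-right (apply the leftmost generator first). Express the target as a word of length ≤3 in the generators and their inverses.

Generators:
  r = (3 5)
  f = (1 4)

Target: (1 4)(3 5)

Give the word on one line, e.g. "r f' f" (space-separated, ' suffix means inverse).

  after f: (1 4)
  after r: (1 4)(3 5)

f r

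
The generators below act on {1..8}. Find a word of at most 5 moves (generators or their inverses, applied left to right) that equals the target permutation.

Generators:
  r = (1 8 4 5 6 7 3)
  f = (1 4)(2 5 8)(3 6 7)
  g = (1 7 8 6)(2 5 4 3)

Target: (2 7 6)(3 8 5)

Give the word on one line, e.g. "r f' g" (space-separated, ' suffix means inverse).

r f g g f'

  after r: (1 8 4 5 6 7 3)
  after f: (1 2 5 7 6 3 4 8)
  after g: (1 5 8 7)(2 4 6)
  after g: (1 4)(2 3)(5 6)
  after f': (2 7 6)(3 8 5)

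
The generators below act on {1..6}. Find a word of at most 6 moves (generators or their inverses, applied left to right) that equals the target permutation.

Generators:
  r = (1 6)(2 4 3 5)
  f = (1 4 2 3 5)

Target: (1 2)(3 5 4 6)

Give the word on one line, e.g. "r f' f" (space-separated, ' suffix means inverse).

r f' r' f r'

  after r: (1 6)(2 4 3 5)
  after f': (1 6 5 4 2)
  after r': (2 6 3 4 5)
  after f: (1 4)(2 6 5 3)
  after r': (1 2)(3 5 4 6)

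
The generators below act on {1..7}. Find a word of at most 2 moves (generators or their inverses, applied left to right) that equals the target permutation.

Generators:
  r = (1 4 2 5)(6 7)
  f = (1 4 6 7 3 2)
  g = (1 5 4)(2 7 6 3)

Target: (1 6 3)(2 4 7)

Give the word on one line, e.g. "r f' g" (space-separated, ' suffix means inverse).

f f

  after f: (1 4 6 7 3 2)
  after f: (1 6 3)(2 4 7)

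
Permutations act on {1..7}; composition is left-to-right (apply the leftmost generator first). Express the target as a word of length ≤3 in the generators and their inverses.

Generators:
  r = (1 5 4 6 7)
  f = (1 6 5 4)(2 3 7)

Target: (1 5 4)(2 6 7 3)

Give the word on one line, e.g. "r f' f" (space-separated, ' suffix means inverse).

f' r'

  after f': (1 4 5 6)(2 7 3)
  after r': (1 5 4)(2 6 7 3)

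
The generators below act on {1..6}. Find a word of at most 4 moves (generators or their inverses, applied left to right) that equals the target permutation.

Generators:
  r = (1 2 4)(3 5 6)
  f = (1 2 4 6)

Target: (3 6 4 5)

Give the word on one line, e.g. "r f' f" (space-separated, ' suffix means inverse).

f r r

  after f: (1 2 4 6)
  after r: (1 4 3 5 6 2)
  after r: (3 6 4 5)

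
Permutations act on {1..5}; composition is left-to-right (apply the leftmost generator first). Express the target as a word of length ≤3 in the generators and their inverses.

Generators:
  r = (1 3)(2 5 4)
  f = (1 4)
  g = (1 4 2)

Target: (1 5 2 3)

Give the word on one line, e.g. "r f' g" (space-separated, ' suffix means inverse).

  after g': (1 2 4)
  after g': (1 4 2)
  after r': (1 5 2 3)

g' g' r'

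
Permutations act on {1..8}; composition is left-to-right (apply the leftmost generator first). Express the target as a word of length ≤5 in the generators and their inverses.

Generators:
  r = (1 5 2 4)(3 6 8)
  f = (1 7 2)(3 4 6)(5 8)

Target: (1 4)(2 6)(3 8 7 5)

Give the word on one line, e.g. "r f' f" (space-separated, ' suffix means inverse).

r f r' f f

  after r: (1 5 2 4)(3 6 8)
  after f: (1 8 4 7 2 6 5)
  after r': (1 6)(2 3 8)(4 7 5)
  after f: (1 3 5 6 7 8)(2 4)
  after f: (1 4)(2 6)(3 8 7 5)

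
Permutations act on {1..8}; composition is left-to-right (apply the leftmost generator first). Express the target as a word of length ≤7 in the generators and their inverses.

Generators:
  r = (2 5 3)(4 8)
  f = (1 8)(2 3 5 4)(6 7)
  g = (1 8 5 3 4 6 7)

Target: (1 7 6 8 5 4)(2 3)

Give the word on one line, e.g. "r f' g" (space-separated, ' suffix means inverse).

  after g': (1 7 6 4 3 5 8)
  after r: (1 7 6 8)(2 5 4)
  after f': (1 6)(2 3)
  after r': (1 6)(2 5)(4 8)
  after f': (1 7 6 8 5 4)(2 3)

g' r f' r' f'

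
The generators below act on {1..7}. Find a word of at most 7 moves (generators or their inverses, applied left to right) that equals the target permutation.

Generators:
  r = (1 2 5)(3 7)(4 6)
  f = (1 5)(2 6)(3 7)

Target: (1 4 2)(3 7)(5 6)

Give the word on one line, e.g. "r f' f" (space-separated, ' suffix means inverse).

r' r' f r' f'

  after r': (1 5 2)(3 7)(4 6)
  after r': (1 2 5)
  after f: (1 6 2)(3 7)
  after r': (1 4 6)(2 5)
  after f': (1 4 2)(3 7)(5 6)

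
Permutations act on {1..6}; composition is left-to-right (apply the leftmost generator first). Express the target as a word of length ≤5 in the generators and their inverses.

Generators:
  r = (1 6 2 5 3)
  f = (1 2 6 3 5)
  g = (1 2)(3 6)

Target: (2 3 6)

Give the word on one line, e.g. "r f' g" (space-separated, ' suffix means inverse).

g r f

  after g: (1 2)(3 6)
  after r: (1 5 3 2 6)
  after f: (2 3 6)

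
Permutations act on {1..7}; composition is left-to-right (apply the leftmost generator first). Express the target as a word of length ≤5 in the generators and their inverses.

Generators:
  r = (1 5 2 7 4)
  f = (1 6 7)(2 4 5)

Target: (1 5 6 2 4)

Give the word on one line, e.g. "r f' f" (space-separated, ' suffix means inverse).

f' r f

  after f': (1 7 6)(2 5 4)
  after r: (1 4 7 6 5)
  after f: (1 5 6 2 4)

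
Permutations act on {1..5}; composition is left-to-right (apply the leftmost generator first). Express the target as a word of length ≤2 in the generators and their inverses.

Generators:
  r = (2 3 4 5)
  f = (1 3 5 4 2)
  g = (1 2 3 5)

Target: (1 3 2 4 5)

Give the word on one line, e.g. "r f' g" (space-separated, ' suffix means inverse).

  after g: (1 2 3 5)
  after r: (1 3 2 4 5)

g r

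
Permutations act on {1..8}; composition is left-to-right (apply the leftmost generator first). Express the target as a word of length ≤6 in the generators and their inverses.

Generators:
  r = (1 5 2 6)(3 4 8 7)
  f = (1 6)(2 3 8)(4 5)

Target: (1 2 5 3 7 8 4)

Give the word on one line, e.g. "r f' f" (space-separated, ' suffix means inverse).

f f f r'

  after f: (1 6)(2 3 8)(4 5)
  after f: (2 8 3)
  after f: (1 6)(4 5)
  after r': (1 2 5 3 7 8 4)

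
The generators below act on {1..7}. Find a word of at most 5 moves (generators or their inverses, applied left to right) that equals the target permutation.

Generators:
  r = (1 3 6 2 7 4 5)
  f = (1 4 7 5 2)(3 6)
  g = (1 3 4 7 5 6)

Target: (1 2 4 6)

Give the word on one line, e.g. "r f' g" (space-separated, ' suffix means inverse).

  after r: (1 3 6 2 7 4 5)
  after g: (1 4 6 2 5 3)
  after g: (1 7 5 4)(2 6)
  after r': (1 2 3)(4 5 7)
  after g: (1 2 4 6)

r g g r' g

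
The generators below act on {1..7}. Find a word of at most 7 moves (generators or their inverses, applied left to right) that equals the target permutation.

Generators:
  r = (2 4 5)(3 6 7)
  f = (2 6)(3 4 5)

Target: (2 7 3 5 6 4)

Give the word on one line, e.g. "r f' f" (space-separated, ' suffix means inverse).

f r r r r

  after f: (2 6)(3 4 5)
  after r: (2 7 3 5 6 4)
  after r: (2 3)(5 7 6)
  after r: (2 6)(3 4 5)
  after r: (2 7 3 5 6 4)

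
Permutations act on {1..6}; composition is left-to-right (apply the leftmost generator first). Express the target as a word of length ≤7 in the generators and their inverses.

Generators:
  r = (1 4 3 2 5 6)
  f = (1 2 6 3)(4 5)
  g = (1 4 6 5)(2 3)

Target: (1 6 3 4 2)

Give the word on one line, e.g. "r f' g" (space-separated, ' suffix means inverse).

  after g': (1 5 6 4)(2 3)
  after g': (1 6)(4 5)
  after g': (1 4 6 5)(2 3)
  after r': (2 4 5 6)
  after r': (1 6 3 4 2)

g' g' g' r' r'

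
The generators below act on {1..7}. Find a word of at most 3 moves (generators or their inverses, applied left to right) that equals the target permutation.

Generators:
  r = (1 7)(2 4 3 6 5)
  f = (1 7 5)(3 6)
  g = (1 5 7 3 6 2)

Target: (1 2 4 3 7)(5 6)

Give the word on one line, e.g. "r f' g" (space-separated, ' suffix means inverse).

  after r: (1 7)(2 4 3 6 5)
  after f': (2 4 6 7 5)
  after g': (1 2 4 3 7)(5 6)

r f' g'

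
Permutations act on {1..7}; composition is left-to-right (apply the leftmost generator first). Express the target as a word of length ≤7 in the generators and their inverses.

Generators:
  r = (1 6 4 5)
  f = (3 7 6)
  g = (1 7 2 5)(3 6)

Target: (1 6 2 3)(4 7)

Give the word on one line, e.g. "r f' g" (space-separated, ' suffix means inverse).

  after g': (1 5 2 7)(3 6)
  after r': (1 4 6 3)(2 7 5)
  after r': (1 6 3 5 2 7 4)
  after f: (1 3 5 2 6 7 4)
  after g: (1 6 2 3)(4 7)

g' r' r' f g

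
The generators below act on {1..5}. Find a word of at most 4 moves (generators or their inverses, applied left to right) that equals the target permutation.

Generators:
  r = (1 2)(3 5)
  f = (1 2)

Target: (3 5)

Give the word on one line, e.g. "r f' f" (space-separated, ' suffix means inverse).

r f

  after r: (1 2)(3 5)
  after f: (3 5)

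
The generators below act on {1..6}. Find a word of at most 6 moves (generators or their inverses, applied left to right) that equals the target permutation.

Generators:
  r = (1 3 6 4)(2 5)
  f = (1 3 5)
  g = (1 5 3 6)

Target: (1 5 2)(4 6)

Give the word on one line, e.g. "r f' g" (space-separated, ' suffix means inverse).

r g g g

  after r: (1 3 6 4)(2 5)
  after g: (1 6 4 5 2 3)
  after g: (2 6 4 3 5)
  after g: (1 5 2)(4 6)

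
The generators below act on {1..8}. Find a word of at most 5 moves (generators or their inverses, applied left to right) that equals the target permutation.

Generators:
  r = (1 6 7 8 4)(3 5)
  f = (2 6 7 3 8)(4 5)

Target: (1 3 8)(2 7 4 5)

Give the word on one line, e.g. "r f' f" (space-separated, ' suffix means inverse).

  after f': (2 8 3 7 6)(4 5)
  after r: (1 6 2 4 3 8 5)
  after f: (1 7 3 2 5)(4 8)
  after r: (1 8)(2 3)(5 6 7)
  after f': (1 3 8)(2 7 4 5)

f' r f r f'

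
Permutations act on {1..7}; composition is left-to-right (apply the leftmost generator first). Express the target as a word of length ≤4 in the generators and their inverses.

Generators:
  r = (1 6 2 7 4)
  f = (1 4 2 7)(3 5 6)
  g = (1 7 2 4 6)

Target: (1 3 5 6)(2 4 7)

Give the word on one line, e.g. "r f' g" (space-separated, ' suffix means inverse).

r' g f

  after r': (1 4 7 2 6)
  after g: (1 6 7 4 2)
  after f: (1 3 5 6)(2 4 7)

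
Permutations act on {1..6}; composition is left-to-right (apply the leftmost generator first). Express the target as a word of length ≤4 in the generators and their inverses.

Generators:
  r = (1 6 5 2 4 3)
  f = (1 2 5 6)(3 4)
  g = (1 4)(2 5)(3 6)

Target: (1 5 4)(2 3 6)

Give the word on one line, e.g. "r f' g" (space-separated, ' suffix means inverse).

  after r: (1 6 5 2 4 3)
  after r: (1 5 4)(2 3 6)

r r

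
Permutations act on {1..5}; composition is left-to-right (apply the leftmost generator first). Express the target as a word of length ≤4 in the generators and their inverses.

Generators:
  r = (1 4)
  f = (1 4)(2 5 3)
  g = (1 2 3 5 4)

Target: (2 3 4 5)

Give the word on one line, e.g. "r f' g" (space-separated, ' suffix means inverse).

  after f': (1 4)(2 3 5)
  after g: (2 5 3 4)
  after f: (1 4 5 2 3)
  after r': (2 3 4 5)

f' g f r'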